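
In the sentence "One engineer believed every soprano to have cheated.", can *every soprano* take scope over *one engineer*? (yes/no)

Yes

ECM infinitives lack a CP barrier, so *every soprano* can QR over the matrix subject *one engineer*.
Ordinary QR to a clause-peripheral position gives the wide-scope LF for the lower DP.
Both orderings are possible: *one engineer* > *every soprano* and *every soprano* > *one engineer*.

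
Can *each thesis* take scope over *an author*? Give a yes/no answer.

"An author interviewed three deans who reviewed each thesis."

*each thesis* occurs within the relative clause *who reviewed each thesis* modifying *three deans*.
The relative clause forms an island for QR, so the quantifier is confined to the head noun's restrictor.
The inverse ordering *each thesis* > *an author* is therefore underivable.
(Only the surface reading survives: one fixed author with respect to all the relevant theses.)

No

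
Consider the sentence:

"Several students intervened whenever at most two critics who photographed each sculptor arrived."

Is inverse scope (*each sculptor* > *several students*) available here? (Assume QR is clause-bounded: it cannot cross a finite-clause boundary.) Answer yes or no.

No

*each sculptor* sits inside the relative clause *who photographed each sculptor*, which is itself inside the adjunct *whenever at most two critics who photographed each sculptor arrived*.
Two island boundaries intervene — the relative clause and the adjunct. Either alone would block QR.
Hence only narrow scope for *each sculptor* (under *several students*) survives.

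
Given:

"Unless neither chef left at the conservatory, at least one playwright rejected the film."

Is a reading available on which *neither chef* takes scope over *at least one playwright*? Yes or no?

No

*neither chef* occurs within the adjunct clause *unless neither chef left at the conservatory*.
Scope out of an adjunct clause is unavailable: QR respects the adjunct-island constraint.
There is no licit LF on which *neither chef* c-commands *at least one playwright*.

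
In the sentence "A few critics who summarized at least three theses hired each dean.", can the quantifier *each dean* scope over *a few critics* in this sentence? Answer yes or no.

Yes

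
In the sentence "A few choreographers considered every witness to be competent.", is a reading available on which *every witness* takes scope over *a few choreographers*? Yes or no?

Yes

The ECM infinitive is scope-transparent — *every witness* is free to raise above *a few choreographers*.
Since no island is crossed, the inverse ordering is licensed alongside surface scope.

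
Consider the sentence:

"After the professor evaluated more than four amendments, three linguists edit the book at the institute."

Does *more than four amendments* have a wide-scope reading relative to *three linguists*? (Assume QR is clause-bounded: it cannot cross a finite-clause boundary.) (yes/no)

No

*more than four amendments* occurs within the adjunct clause *after the professor evaluated more than four amendments*.
Since the clause is an adjunct (not a complement), the Adjunct Condition blocks QR across its edge.
*more than four amendments* > *three linguists* would require crossing that boundary, which is illicit.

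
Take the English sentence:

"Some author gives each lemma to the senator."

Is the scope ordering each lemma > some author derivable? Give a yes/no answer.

*some author* and *each lemma* are co-arguments of the matrix verb, with nothing but a clause-internal boundary between them.
Nothing blocks QR of the lower DP to a position above the higher one, so inverse scope is available.
The sentence is scopally ambiguous between *some author* > *each lemma* and *each lemma* > *some author*.

Yes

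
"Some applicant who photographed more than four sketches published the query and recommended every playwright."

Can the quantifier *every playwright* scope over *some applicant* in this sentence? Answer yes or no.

No

The DP *every playwright* is contained in one conjunct of the coordinate structure (*recommended every playwright*).
The Coordinate Structure Constraint blocks movement (including QR) out of a single conjunct.
*every playwright* > *some applicant* would require crossing that boundary, which is illicit.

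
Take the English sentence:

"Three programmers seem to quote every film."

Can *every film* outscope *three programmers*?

The matrix predicate is a raising verb, whose infinitival complement is not a scope island — *every film* can QR into the matrix clause.
Since no island is crossed, the inverse ordering is licensed alongside surface scope.
The sentence is scopally ambiguous between *three programmers* > *every film* and *every film* > *three programmers*.

Yes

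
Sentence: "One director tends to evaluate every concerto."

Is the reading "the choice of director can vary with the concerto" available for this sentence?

That reading corresponds to *every concerto* > *one director*.
*every concerto* is inside a raising infinitive, which is transparent to QR (no CP barrier), so it behaves as a matrix argument.
Clause-internal QR can adjoin the lower DP above the subject, yielding the inverse reading.
Both orderings are possible: *one director* > *every concerto* and *every concerto* > *one director*.

Yes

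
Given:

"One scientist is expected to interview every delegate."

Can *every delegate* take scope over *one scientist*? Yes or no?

Yes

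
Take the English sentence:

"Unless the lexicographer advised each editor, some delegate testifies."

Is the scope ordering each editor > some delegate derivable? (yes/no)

The DP *each editor* is contained in the adjunct clause *unless the lexicographer advised each editor*.
Scope out of an adjunct clause is unavailable: QR respects the adjunct-island constraint.
*each editor* is confined to the island and cannot take scope over *some delegate*.

No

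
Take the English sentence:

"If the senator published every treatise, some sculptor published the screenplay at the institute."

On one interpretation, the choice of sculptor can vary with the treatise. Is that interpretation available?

No

That reading corresponds to *every treatise* > *some sculptor*.
Structurally, *every treatise* is inside the adjunct clause *if the senator published every treatise*.
Adjuncts are opaque for quantifier raising; a quantifier in an adjunct stays inside it.
There is no licit LF on which *every treatise* c-commands *some sculptor*.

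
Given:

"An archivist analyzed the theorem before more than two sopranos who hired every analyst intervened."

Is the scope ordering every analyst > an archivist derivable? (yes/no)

The DP *every analyst* is contained in the relative clause *who hired every analyst*, which is itself inside the adjunct *before more than two sopranos who hired every analyst intervened*.
Even if one barrier were somehow void, the other would still block QR.
The inverse ordering *every analyst* > *an archivist* is therefore underivable.

No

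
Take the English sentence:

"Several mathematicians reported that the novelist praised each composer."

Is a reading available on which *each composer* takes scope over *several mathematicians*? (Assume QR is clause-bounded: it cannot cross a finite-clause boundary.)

Structurally, *each composer* is inside the finite complement clause *that the novelist praised each composer*.
Given the clause-boundedness assumption, QR cannot cross the finite CP into the matrix.
The inverse ordering *each composer* > *several mathematicians* is therefore underivable.

No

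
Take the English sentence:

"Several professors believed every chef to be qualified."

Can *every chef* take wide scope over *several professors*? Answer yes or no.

Yes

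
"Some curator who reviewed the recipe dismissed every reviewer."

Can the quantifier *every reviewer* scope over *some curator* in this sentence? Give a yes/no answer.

Yes

Although the sentence contains a relative clause (*who reviewed the recipe*), *every reviewer* is outside it, in the matrix VP.
QR within a single clause is free, so the lower quantifier may take scope over the higher one.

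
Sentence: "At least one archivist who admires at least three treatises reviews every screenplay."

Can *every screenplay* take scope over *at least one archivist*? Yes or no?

Yes

*every screenplay* sits in the matrix clause, not in the relative clause on *at least one archivist*.
QR within a single clause is free, so the lower quantifier may take scope over the higher one.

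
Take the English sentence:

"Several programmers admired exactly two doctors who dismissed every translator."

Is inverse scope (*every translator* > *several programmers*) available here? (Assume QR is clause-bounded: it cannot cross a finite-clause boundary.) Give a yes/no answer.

No

*every translator* occurs within the relative clause *who dismissed every translator* modifying *exactly two doctors*.
Quantifiers inside a relative clause are trapped there; the RC boundary blocks QR.
Hence only narrow scope for *every translator* (under *several programmers*) survives.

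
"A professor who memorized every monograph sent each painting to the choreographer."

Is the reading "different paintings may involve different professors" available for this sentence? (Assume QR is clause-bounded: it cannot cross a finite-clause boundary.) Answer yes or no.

This is the *each painting* > *a professor* reading.
*each painting* is a matrix argument; only *a professor* is modified by the relative clause *who memorized every monograph*, so the RC island is irrelevant to the target quantifier.
Ordinary QR to a clause-peripheral position gives the wide-scope LF for the lower DP.

Yes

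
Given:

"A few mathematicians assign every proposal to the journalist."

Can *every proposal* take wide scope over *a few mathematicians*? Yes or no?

Yes

*every proposal* and *a few mathematicians* are in the same minimal clause.
Nothing blocks QR of the lower DP to a position above the higher one, so inverse scope is available.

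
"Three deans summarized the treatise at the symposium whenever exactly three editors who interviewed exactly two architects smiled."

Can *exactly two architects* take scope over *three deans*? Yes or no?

No

Structurally, *exactly two architects* is inside the relative clause *who interviewed exactly two architects*, which is itself inside the adjunct *whenever exactly three editors who interviewed exactly two architects smiled*.
Two island boundaries intervene — the relative clause and the adjunct. Either alone would block QR.
So *exactly two architects* cannot raise high enough to outscope *three deans*; only the surface ordering *three deans* > *exactly two architects* is available.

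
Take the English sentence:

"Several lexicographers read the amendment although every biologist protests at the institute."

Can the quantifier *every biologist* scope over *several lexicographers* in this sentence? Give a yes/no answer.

No

*every biologist* sits inside the adjunct clause *although every biologist protests at the institute*.
Scope out of an adjunct clause is unavailable: QR respects the adjunct-island constraint.
So *every biologist* cannot raise to a position above *several lexicographers*.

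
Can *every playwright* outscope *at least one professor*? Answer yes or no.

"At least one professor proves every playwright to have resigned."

Yes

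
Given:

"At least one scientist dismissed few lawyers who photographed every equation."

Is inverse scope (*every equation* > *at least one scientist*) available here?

No

*every equation* sits inside the relative clause *who photographed every equation* modifying *few lawyers*.
Relative clauses are scope islands: a quantifier cannot QR out of a relative clause to take scope in the matrix clause.
So *every equation* cannot raise high enough to outscope *at least one scientist*; only the surface ordering *at least one scientist* > *every equation* is available.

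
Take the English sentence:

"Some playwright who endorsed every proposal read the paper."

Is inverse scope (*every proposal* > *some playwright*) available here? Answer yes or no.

The DP *every proposal* is contained in the relative clause *who endorsed every proposal*.
Quantifiers inside a relative clause are trapped there; the RC boundary blocks QR.
So *every proposal* cannot raise high enough to outscope *some playwright*; only the surface ordering *some playwright* > *every proposal* is available.

No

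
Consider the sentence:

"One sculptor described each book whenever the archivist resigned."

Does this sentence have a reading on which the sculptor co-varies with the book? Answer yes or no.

Yes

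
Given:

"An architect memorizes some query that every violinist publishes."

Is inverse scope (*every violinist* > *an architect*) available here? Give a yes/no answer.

No

*every violinist* sits inside the relative clause *that every violinist publishes* modifying *some query*.
The relative clause forms an island for QR, so the quantifier is confined to the head noun's restrictor.
So *every violinist* cannot raise to a position above *an architect*.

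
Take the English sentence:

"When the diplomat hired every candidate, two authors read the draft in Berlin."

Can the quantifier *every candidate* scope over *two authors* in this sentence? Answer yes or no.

No

*every candidate* is embedded in the adjunct clause *when the diplomat hired every candidate*.
Adverbial clauses are not L-marked, so they are barriers for QR — the quantifier cannot escape the adjunct.
So *every candidate* cannot raise to a position above *two authors*.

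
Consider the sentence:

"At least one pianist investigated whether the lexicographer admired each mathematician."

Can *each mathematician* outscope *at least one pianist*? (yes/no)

No

*each mathematician* sits inside the embedded question *whether the lexicographer admired each mathematician*.
Embedded wh-clauses are opaque for QR, so the quantifier stays inside the question.
*each mathematician* is confined to the island and cannot take scope over *at least one pianist*.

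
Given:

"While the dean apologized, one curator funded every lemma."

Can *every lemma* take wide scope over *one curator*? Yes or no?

Yes

The adjunct island is irrelevant here — *every lemma* and *one curator* are both in the matrix clause.
Clause-internal QR can adjoin the lower DP above the subject, yielding the inverse reading.
The sentence is scopally ambiguous between *one curator* > *every lemma* and *every lemma* > *one curator*.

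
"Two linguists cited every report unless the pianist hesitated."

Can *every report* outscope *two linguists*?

Yes

*every report* is a matrix argument; the adjunct is an island but the target quantifier is outside it.
QR within a single clause is free, so the lower quantifier may take scope over the higher one.
Both orderings are possible: *two linguists* > *every report* and *every report* > *two linguists*.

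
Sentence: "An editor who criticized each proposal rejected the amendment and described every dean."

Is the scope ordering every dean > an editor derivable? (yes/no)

No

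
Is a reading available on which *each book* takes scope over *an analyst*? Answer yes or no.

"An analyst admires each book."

Yes

*an analyst* and *each book* are co-arguments of the matrix verb, with nothing but a clause-internal boundary between them.
Clause-internal QR can adjoin the lower DP above the subject, yielding the inverse reading.
Both orderings are possible: *an analyst* > *each book* and *each book* > *an analyst*.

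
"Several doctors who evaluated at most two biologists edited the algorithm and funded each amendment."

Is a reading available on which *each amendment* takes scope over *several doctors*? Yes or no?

*each amendment* is embedded in one conjunct of the coordinate structure (*funded each amendment*).
Coordinate structures are islands for non-across-the-board movement, QR included.
So the wide-scope reading for *each amendment* is blocked.

No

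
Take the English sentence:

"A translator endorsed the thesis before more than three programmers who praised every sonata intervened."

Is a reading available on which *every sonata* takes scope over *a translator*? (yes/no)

*every sonata* is embedded in the relative clause *who praised every sonata*, which is itself inside the adjunct *before more than three programmers who praised every sonata intervened*.
Even if one barrier were somehow void, the other would still block QR.
So the wide-scope reading for *every sonata* is blocked.
(Only the surface reading survives: one fixed translator with respect to all the relevant sonatas.)

No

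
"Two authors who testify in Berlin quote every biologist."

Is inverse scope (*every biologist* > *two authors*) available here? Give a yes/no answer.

Yes

Although the sentence contains a relative clause (*who testify in Berlin*), *every biologist* is outside it, in the matrix VP.
Nothing blocks QR of the lower DP to a position above the higher one, so inverse scope is available.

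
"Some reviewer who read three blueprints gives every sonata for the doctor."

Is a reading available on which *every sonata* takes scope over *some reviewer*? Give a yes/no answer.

The RC *who read three blueprints* is an island, but *every sonata* is not inside it — it is the matrix object, a clausemate of *some reviewer*.
With no island boundary between them, the object can take inverse scope over the subject via ordinary QR within the clause.
Both orderings are possible: *some reviewer* > *every sonata* and *every sonata* > *some reviewer*.

Yes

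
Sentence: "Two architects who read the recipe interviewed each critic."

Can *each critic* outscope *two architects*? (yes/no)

The relative clause *who read the recipe* modifies *two architects*, but *each critic* is not inside that relative clause — it is an argument of the matrix verb.
No island intervenes, so both surface and inverse scope are derivable.

Yes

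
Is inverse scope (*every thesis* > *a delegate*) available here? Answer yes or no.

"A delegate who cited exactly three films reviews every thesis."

The RC *who cited exactly three films* is an island, but *every thesis* is not inside it — it is the matrix object, a clausemate of *a delegate*.
Since no island is crossed, the inverse ordering is licensed alongside surface scope.

Yes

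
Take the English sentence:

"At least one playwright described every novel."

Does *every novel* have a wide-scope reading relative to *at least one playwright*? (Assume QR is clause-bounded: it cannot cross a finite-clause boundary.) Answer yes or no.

Yes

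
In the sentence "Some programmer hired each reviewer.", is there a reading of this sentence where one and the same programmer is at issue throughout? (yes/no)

The paraphrase describes the scope ordering *some programmer* > *each reviewer*.
That is the surface-scope ordering, which is always one of the available readings — island constraints only ever restrict inverse scope.

Yes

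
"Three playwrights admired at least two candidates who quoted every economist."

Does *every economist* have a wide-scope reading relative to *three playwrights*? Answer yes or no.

*every economist* sits inside the relative clause *who quoted every economist* modifying *at least two candidates*.
A relative clause is a scope island — quantifier raising cannot cross its boundary.
*every economist* is confined to the island and cannot take scope over *three playwrights*.

No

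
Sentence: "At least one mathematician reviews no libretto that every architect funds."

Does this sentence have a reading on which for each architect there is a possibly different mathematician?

No

This is the *every architect* > *at least one mathematician* reading.
Structurally, *every architect* is inside the relative clause *that every architect funds* modifying *no libretto*.
Quantifiers inside a relative clause are trapped there; the RC boundary blocks QR.
The inverse ordering *every architect* > *at least one mathematician* is therefore underivable.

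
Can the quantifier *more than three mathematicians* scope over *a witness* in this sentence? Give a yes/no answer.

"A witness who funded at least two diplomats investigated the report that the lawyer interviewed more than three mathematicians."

No

The DP *more than three mathematicians* is contained in the complex NP *the report that the lawyer interviewed more than three mathematicians*.
A that-clause complement to a noun is an island; QR cannot cross the NP boundary.
The inverse ordering *more than three mathematicians* > *a witness* is therefore underivable.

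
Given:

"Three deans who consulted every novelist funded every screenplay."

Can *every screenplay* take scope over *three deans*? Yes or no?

Although the sentence contains a relative clause (*who consulted every novelist*), *every screenplay* is outside it, in the matrix VP.
Ordinary QR to a clause-peripheral position gives the wide-scope LF for the lower DP.

Yes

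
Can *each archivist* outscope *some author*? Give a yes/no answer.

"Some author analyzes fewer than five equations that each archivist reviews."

No

The target quantifier *each archivist* is part of the relative clause *that each archivist reviews* modifying *fewer than five equations*.
The relative clause forms an island for QR, so the quantifier is confined to the head noun's restrictor.
Hence only narrow scope for *each archivist* (under *some author*) survives.
(Only the surface reading survives: one fixed author with respect to all the relevant archivists.)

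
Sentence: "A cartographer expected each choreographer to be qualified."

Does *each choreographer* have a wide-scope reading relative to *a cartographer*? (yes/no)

The ECM infinitive is scope-transparent — *each choreographer* is free to raise above *a cartographer*.
Clause-internal QR can adjoin the lower DP above the subject, yielding the inverse reading.

Yes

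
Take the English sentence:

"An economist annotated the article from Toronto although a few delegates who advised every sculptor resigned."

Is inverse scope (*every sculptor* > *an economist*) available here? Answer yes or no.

The target quantifier *every sculptor* is part of the relative clause *who advised every sculptor*, which is itself inside the adjunct *although a few delegates who advised every sculptor resigned*.
Even if one barrier were somehow void, the other would still block QR.
*every sculptor* is confined to the island and cannot take scope over *an economist*.

No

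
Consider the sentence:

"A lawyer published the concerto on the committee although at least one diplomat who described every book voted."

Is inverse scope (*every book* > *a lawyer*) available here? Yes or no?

No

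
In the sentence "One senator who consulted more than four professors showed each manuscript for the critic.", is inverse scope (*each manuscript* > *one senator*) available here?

Yes

*each manuscript* sits in the matrix clause, not in the relative clause on *one senator*.
With no island boundary between them, the object can take inverse scope over the subject via ordinary QR within the clause.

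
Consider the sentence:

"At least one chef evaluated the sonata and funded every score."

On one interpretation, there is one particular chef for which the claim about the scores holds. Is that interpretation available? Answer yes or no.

Yes

The described interpretation is the *at least one chef* > *every score* scoping.
Nothing needs to raise for *at least one chef* > *every score*, so no island constraint is at stake.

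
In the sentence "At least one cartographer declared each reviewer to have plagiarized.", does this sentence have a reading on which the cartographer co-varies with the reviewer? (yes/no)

Yes

That reading corresponds to *each reviewer* > *at least one cartographer*.
*each reviewer* is an ECM subject; ECM complements are not islands, and the embedded quantifier may take matrix scope.
No island intervenes, so both surface and inverse scope are derivable.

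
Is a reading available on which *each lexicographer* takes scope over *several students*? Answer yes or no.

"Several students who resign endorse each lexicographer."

Yes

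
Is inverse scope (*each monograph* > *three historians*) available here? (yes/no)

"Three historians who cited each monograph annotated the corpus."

*each monograph* is embedded in the relative clause *who cited each monograph*.
Relative clauses block scope extraction: QR cannot target a position outside the modified NP.
*each monograph* > *three historians* would require crossing that boundary, which is illicit.

No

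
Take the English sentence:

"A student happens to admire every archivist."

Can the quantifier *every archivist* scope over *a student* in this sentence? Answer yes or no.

Yes

Infinitival complements of raising predicates do not block QR; *every archivist* and *a student* are effectively clausemates.
With no island boundary between them, the object can take inverse scope over the subject via ordinary QR within the clause.
The sentence is scopally ambiguous between *a student* > *every archivist* and *every archivist* > *a student*.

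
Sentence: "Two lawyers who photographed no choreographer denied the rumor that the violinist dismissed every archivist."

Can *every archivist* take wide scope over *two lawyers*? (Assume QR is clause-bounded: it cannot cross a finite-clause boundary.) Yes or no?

Structurally, *every archivist* is inside the complex NP *the rumor that the violinist dismissed every archivist*.
Noun-complement clauses are scope islands (the Complex NP Constraint): a quantifier inside one cannot scope into the matrix.
*every archivist* > *two lawyers* would require crossing that boundary, which is illicit.

No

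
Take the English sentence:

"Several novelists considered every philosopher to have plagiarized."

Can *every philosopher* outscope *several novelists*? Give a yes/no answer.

Yes

ECM infinitives lack a CP barrier, so *every philosopher* can QR over the matrix subject *several novelists*.
Clause-internal QR can adjoin the lower DP above the subject, yielding the inverse reading.
The sentence is scopally ambiguous between *several novelists* > *every philosopher* and *every philosopher* > *several novelists*.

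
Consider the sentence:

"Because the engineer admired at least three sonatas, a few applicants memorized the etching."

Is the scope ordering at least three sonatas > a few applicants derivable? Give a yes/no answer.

No

*at least three sonatas* occurs within the adjunct clause *because the engineer admired at least three sonatas*.
Adjunct clauses are scope islands: a quantifier inside an adjunct cannot raise into the matrix clause.
There is no licit LF on which *at least three sonatas* c-commands *a few applicants*.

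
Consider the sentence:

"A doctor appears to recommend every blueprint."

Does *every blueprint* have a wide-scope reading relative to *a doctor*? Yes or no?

Yes

Raising constructions are monoclausal for scope purposes; *every blueprint* is not separated from *a doctor* by any island.
No island intervenes, so both surface and inverse scope are derivable.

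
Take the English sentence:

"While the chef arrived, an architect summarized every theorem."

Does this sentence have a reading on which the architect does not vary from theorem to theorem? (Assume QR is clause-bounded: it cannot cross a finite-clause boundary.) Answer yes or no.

This is the *an architect* > *every theorem* reading.
Surface scope (*an architect* > *every theorem*) is always derivable; islands only block QR, not in-situ interpretation.

Yes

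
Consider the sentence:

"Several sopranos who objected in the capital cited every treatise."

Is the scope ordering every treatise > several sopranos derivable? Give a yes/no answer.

Although the sentence contains a relative clause (*who objected in the capital*), *every treatise* is outside it, in the matrix VP.
QR within a single clause is free, so the lower quantifier may take scope over the higher one.

Yes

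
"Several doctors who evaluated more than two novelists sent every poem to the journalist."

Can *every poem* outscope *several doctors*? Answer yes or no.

Yes

Although the sentence contains a relative clause (*who evaluated more than two novelists*), *every poem* is outside it, in the matrix VP.
Nothing blocks QR of the lower DP to a position above the higher one, so inverse scope is available.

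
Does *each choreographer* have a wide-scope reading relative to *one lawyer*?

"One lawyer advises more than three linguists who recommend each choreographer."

No

*each choreographer* is embedded in the relative clause *who recommend each choreographer* modifying *more than three linguists*.
The relative clause forms an island for QR, so the quantifier is confined to the head noun's restrictor.
The inverse ordering *each choreographer* > *one lawyer* is therefore underivable.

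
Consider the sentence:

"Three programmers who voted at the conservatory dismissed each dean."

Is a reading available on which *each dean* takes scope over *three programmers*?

*each dean* sits in the matrix clause, not in the relative clause on *three programmers*.
No island intervenes, so both surface and inverse scope are derivable.

Yes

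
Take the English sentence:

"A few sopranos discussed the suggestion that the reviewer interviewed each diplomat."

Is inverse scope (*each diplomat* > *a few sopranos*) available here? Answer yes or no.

No

The target quantifier *each diplomat* is part of the complex NP *the suggestion that the reviewer interviewed each diplomat*.
The complex NP is opaque for QR — the quantifier is frozen inside the noun's complement.
So *each diplomat* cannot raise to a position above *a few sopranos*.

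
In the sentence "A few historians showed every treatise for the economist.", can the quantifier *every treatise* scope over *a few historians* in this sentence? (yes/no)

*every treatise* is the matrix object and *a few historians* the matrix subject; the two are clausemates.
No island intervenes, so both surface and inverse scope are derivable.

Yes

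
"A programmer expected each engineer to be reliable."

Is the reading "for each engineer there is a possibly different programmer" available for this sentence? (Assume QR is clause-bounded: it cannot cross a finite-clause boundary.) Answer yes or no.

The paraphrase describes the scope ordering *each engineer* > *a programmer*.
*each engineer* is an ECM subject; ECM complements are not islands, and the embedded quantifier may take matrix scope.
With no island boundary between them, the object can take inverse scope over the subject via ordinary QR within the clause.

Yes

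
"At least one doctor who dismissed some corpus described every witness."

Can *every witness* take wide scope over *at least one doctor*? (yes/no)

*every witness* is a matrix argument; only *at least one doctor* is modified by the relative clause *who dismissed some corpus*, so the RC island is irrelevant to the target quantifier.
QR within a single clause is free, so the lower quantifier may take scope over the higher one.
So *every witness* > *at least one doctor* is among the available readings.

Yes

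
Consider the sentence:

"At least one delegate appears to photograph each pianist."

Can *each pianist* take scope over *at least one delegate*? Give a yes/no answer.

Yes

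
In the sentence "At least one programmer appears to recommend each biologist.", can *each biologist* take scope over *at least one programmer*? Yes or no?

Yes

Raising constructions are monoclausal for scope purposes; *each biologist* is not separated from *at least one programmer* by any island.
QR within a single clause is free, so the lower quantifier may take scope over the higher one.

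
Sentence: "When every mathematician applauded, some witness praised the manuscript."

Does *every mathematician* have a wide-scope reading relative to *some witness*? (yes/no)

Structurally, *every mathematician* is inside the adjunct clause *when every mathematician applauded*.
Scope out of an adjunct clause is unavailable: QR respects the adjunct-island constraint.
*every mathematician* is confined to the island and cannot take scope over *some witness*.

No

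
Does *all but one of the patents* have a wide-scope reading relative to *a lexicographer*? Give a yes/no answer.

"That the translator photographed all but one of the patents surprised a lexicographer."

No

The target quantifier *all but one of the patents* is part of the sentential subject *that the translator photographed all but one of the patents*.
The Sentential Subject Constraint rules out raising the quantifier out of the that-clause subject.
The ordering *all but one of the patents* > *a lexicographer* is therefore underivable.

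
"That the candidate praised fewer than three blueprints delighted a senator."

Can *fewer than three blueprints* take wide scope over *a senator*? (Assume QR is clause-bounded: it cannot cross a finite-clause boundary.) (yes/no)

The DP *fewer than three blueprints* is contained in the sentential subject *that the candidate praised fewer than three blueprints*.
The subject-island constraint blocks QR out of a clausal subject.
There is no licit LF on which *fewer than three blueprints* c-commands *a senator*.

No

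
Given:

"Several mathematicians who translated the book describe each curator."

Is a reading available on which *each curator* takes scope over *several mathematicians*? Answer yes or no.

*each curator* is a matrix argument; only *several mathematicians* is modified by the relative clause *who translated the book*, so the RC island is irrelevant to the target quantifier.
Ordinary QR to a clause-peripheral position gives the wide-scope LF for the lower DP.

Yes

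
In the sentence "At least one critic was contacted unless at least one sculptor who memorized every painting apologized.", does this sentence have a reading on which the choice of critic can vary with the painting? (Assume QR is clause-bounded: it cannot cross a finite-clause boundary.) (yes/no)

No

This is the *every painting* > *at least one critic* reading.
The target quantifier *every painting* is part of the relative clause *who memorized every painting*, which is itself inside the adjunct *unless at least one sculptor who memorized every painting apologized*.
The quantifier would have to escape first the RC and then the adjunct — two independent island violations.
Hence only narrow scope for *every painting* (under *at least one critic*) survives.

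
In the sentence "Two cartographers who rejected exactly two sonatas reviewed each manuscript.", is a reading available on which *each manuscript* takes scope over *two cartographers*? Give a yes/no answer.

Yes

The relative clause *who rejected exactly two sonatas* modifies *two cartographers*, but *each manuscript* is not inside that relative clause — it is an argument of the matrix verb.
Clause-internal QR can adjoin the lower DP above the subject, yielding the inverse reading.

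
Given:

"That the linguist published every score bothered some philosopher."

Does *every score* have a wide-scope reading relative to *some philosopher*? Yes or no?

*every score* occurs within the sentential subject *that the linguist published every score*.
Clausal subjects are scope islands; QR from inside the subject into the matrix is barred.
So *every score* cannot raise to a position above *some philosopher*.

No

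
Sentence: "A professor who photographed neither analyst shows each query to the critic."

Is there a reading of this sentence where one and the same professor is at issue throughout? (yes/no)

The described interpretation is the *a professor* > *each query* scoping.
Surface scope (*a professor* > *each query*) is always derivable; islands only block QR, not in-situ interpretation.

Yes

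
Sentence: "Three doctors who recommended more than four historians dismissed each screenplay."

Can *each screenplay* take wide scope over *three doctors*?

*each screenplay* is a matrix argument; only *three doctors* is modified by the relative clause *who recommended more than four historians*, so the RC island is irrelevant to the target quantifier.
Since no island is crossed, the inverse ordering is licensed alongside surface scope.

Yes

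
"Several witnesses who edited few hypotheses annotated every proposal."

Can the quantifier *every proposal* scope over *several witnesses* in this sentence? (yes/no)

Yes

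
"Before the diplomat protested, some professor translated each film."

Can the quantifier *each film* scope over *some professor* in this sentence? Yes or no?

Yes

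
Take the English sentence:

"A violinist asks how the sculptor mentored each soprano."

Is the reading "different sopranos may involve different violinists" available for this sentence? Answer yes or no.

No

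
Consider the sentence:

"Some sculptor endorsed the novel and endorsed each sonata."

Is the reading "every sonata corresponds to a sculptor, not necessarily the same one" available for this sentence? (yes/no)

No

The described interpretation is the *each sonata* > *some sculptor* scoping.
Structurally, *each sonata* is inside one conjunct of the coordinate structure (*endorsed each sonata*).
The Coordinate Structure Constraint blocks movement (including QR) out of a single conjunct.
*each sonata* > *some sculptor* would require crossing that boundary, which is illicit.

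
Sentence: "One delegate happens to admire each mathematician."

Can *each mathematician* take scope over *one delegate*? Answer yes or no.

Yes

Infinitival complements of raising predicates do not block QR; *each mathematician* and *one delegate* are effectively clausemates.
Ordinary QR to a clause-peripheral position gives the wide-scope LF for the lower DP.
Both orderings are possible: *one delegate* > *each mathematician* and *each mathematician* > *one delegate*.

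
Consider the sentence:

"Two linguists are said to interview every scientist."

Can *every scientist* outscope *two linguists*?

Yes

Infinitival complements of raising predicates do not block QR; *every scientist* and *two linguists* are effectively clausemates.
Clause-internal QR can adjoin the lower DP above the subject, yielding the inverse reading.
So *every scientist* > *two linguists* is among the available readings.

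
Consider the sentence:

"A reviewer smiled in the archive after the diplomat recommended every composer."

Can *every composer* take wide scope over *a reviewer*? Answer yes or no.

No

The DP *every composer* is contained in the adjunct clause *after the diplomat recommended every composer*.
Since the clause is an adjunct (not a complement), the Adjunct Condition blocks QR across its edge.
So the wide-scope reading for *every composer* is blocked.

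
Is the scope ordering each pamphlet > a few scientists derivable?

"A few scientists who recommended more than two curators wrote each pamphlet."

The RC *who recommended more than two curators* is an island, but *each pamphlet* is not inside it — it is the matrix object, a clausemate of *a few scientists*.
Clause-internal QR can adjoin the lower DP above the subject, yielding the inverse reading.
The sentence is scopally ambiguous between *a few scientists* > *each pamphlet* and *each pamphlet* > *a few scientists*.

Yes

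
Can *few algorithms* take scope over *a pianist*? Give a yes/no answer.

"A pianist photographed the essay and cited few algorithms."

*few algorithms* occurs within one conjunct of the coordinate structure (*cited few algorithms*).
QR out of a conjunct would have to apply non-ATB, which the CSC forbids.
Hence only narrow scope for *few algorithms* (under *a pianist*) survives.
(Only the surface reading survives: one fixed pianist with respect to all the relevant algorithms.)

No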